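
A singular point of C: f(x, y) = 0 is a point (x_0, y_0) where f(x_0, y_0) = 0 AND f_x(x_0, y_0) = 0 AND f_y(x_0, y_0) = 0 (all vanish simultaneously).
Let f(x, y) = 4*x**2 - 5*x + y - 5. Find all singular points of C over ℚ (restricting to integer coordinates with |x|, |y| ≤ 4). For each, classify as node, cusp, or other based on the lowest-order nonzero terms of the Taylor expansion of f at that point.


No singular points in the scanned grid; C is smooth there.

Compute partial derivatives:
  f_x = 8*x - 5.
  f_y = 1.
f_y = 1 is a nonzero constant, so f_y never vanishes: no point (x, y) can satisfy f = f_x = f_y = 0. In particular no (x, y) ∈ {−4, ..., 4}² is singular; the curve is smooth.


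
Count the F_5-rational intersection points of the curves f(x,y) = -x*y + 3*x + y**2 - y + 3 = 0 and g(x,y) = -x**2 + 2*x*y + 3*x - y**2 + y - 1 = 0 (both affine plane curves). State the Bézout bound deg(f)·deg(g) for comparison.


Common zeros: {(4, 0)}; count = 1; Bézout bound = 4.

deg(f) = 2, deg(g) = 2, so Bézout bound = 4.
Scan x ∈ F_5. For each x, list the y ∈ F_5 with f(x, y) ≡ 0 and those with g(x, y) ≡ 0 (mod 5); the common zeros in that column are the intersection.
  x = 0: f ≡ 0 at y ∈ {2, 4}; g ≡ 0 at y ∈ ∅; common: ∅.
  x = 1: f ≡ 0 at y ∈ {1}; g ≡ 0 at y ∈ ∅; common: ∅.
  x = 2: f ≡ 0 at y ∈ ∅; g ≡ 0 at y ∈ {1, 4}; common: ∅.
  x = 3: f ≡ 0 at y ∈ ∅; g ≡ 0 at y ∈ {1}; common: ∅.
  x = 4: f ≡ 0 at y ∈ {0}; g ≡ 0 at y ∈ {0, 4}; common: {0}.
Collecting: common zeros = {(4, 0)}, so the count is 1.
Comparison with the Bézout bound: 1 ≤ 4 = deg(f)·deg(g), as expected for curves with no common component (the affine F_5-count falls short of the bound because intersections may lie at infinity, over extension fields, or carry multiplicity).


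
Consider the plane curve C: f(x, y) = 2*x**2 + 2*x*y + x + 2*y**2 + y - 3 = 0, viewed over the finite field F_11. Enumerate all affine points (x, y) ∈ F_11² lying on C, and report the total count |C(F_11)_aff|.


Affine F_11-points: {(0, 1), (0, 4), (1, 0), (1, 4), (3, 6), (3, 7), (4, 0), (4, 1), (6, 3), (6, 7), (7, 3), (7, 6)}; count = 12.

For each of the 121 pairs (x, y) ∈ F_11², evaluate f(x, y) mod 11. Record the zeros.
  x = 0: [0↦8, 1↦0, 2↦7, 3↦7, 4↦0, 5↦8, 6↦9, 7↦3, 8↦1, 9↦3, 10↦9]  zeros at y ∈ {1, 4}
  x = 1: [0↦0, 1↦5, 2↦3, 3↦5, 4↦0, 5↦10, 6↦2, 7↦9, 8↦9, 9↦2, 10↦10]  zeros at y ∈ {0, 4}
  x = 2: [0↦7, 1↦3, 2↦3, 3↦7, 4↦4, 5↦5, 6↦10, 7↦8, 8↦10, 9↦5, 10↦4]  zeros at y ∈ ∅
  x = 3: [0↦7, 1↦5, 2↦7, 3↦2, 4↦1, 5↦4, 6↦0, 7↦0, 8↦4, 9↦1, 10↦2]  zeros at y ∈ {6, 7}
  x = 4: [0↦0, 1↦0, 2↦4, 3↦1, 4↦2, 5↦7, 6↦5, 7↦7, 8↦2, 9↦1, 10↦4]  zeros at y ∈ {0, 1}
  x = 5: [0↦8, 1↦10, 2↦5, 3↦4, 4↦7, 5↦3, 6↦3, 7↦7, 8↦4, 9↦5, 10↦10]  zeros at y ∈ ∅
  x = 6: [0↦9, 1↦2, 2↦10, 3↦0, 4↦5, 5↦3, 6↦5, 7↦0, 8↦10, 9↦2, 10↦9]  zeros at y ∈ {3, 7}
  x = 7: [0↦3, 1↦9, 2↦8, 3↦0, 4↦7, 5↦7, 6↦0, 7↦8, 8↦9, 9↦3, 10↦1]  zeros at y ∈ {3, 6}
  x = 8: [0↦1, 1↦9, 2↦10, 3↦4, 4↦2, 5↦4, 6↦10, 7↦9, 8↦1, 9↦8, 10↦8]  zeros at y ∈ ∅
  x = 9: [0↦3, 1↦2, 2↦5, 3↦1, 4↦1, 5↦5, 6↦2, 7↦3, 8↦8, 9↦6, 10↦8]  zeros at y ∈ ∅
  x = 10: [0↦9, 1↦10, 2↦4, 3↦2, 4↦4, 5↦10, 6↦9, 7↦1, 8↦8, 9↦8, 10↦1]  zeros at y ∈ ∅
Collecting zeros: affine points = {(0, 1), (0, 4), (1, 0), (1, 4), (3, 6), (3, 7), (4, 0), (4, 1), (6, 3), (6, 7), (7, 3), (7, 6)}.
Total count |C(F_11)_aff| = 12.


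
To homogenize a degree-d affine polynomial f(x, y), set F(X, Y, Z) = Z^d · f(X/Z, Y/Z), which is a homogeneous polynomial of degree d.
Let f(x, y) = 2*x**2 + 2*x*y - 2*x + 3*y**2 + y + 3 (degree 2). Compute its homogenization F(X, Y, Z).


F(X, Y, Z) = 2*X**2 + 2*X*Y - 2*X*Z + 3*Y**2 + Y*Z + 3*Z**2

deg(f) = 2.
Substitute x = X/Z, y = Y/Z into f, then multiply by Z^2.
  monomial 2·x^2·y^0 ↦ 2·X^2·Y^0·Z^0.
  monomial 2·x^1·y^1 ↦ 2·X^1·Y^1·Z^0.
  monomial -2·x^1·y^0 ↦ -2·X^1·Y^0·Z^1.
  monomial 3·x^0·y^2 ↦ 3·X^0·Y^2·Z^0.
  monomial 1·x^0·y^1 ↦ 1·X^0·Y^1·Z^1.
  monomial 3·x^0·y^0 ↦ 3·X^0·Y^0·Z^2.
Collecting: F(X, Y, Z) = 2*X**2 + 2*X*Y - 2*X*Z + 3*Y**2 + Y*Z + 3*Z**2.


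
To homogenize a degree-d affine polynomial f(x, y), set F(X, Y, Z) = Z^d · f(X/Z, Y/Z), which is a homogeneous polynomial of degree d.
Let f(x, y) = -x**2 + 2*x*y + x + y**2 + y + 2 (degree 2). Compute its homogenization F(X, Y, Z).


F(X, Y, Z) = -X**2 + 2*X*Y + X*Z + Y**2 + Y*Z + 2*Z**2

deg(f) = 2.
Substitute x = X/Z, y = Y/Z into f, then multiply by Z^2.
  monomial -1·x^2·y^0 ↦ -1·X^2·Y^0·Z^0.
  monomial 2·x^1·y^1 ↦ 2·X^1·Y^1·Z^0.
  monomial 1·x^1·y^0 ↦ 1·X^1·Y^0·Z^1.
  monomial 1·x^0·y^2 ↦ 1·X^0·Y^2·Z^0.
  monomial 1·x^0·y^1 ↦ 1·X^0·Y^1·Z^1.
  monomial 2·x^0·y^0 ↦ 2·X^0·Y^0·Z^2.
Collecting: F(X, Y, Z) = -X**2 + 2*X*Y + X*Z + Y**2 + Y*Z + 2*Z**2.


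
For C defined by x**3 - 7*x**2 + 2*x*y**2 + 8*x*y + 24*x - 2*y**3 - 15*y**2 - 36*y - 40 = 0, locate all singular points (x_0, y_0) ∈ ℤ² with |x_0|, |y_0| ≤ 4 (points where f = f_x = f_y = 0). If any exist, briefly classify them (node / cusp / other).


Singular points: {(2, -2)}; classification: node.

Compute partial derivatives:
  f_x = 3*x**2 - 14*x + 2*y**2 + 8*y + 24.
  f_y = 4*x*y + 8*x - 6*y**2 - 30*y - 36.
Scan x_0 ∈ {−4, ..., 4}. For each x_0, f_y(x_0, y) is a polynomial in y; find its integer roots y ∈ {−4, ..., 4}, then test f_x and f at those candidates.
  x = -4: f_y(-4, y) = -6*y**2 - 46*y - 68; vanishes at y ∈ {-2}. (-4, -2): f_x = 120 ≠ 0.
  x = -3: f_y(-3, y) = -6*y**2 - 42*y - 60; vanishes at y ∈ {-2}. (-3, -2): f_x = 85 ≠ 0.
  x = -2: f_y(-2, y) = -6*y**2 - 38*y - 52; vanishes at y ∈ {-2}. (-2, -2): f_x = 56 ≠ 0.
  x = -1: f_y(-1, y) = -6*y**2 - 34*y - 44; vanishes at y ∈ {-2}. (-1, -2): f_x = 33 ≠ 0.
  x = 0: f_y(0, y) = -6*y**2 - 30*y - 36; vanishes at y ∈ {-3, -2}. (0, -3): f_x = 18 ≠ 0; (0, -2): f_x = 16 ≠ 0.
  x = 1: f_y(1, y) = -6*y**2 - 26*y - 28; vanishes at y ∈ {-2}. (1, -2): f_x = 5 ≠ 0.
  x = 2: f_y(2, y) = -6*y**2 - 22*y - 20; vanishes at y ∈ {-2}. (2, -2): f_x = 0, f = 0 — SINGULAR.
  x = 3: f_y(3, y) = -6*y**2 - 18*y - 12; vanishes at y ∈ {-2, -1}. (3, -2): f_x = 1 ≠ 0; (3, -1): f_x = 3 ≠ 0.
  x = 4: f_y(4, y) = -6*y**2 - 14*y - 4; vanishes at y ∈ {-2}. (4, -2): f_x = 8 ≠ 0.
Only singular point on the grid: (2, -2).
Classify: substitute x = 2 + u, y = -2 + v and expand: f = u**3 - u**2 + 2*u*v**2 - 2*v**3 + v**2.
No constant or linear terms (consistent with a singular point). Quadratic part: -u**2 + v**2. Cubic part: u**3 + 2*u*v**2 - 2*v**3.
The quadratic part v**2 - u**2 = (v − u)(v + u) splits into two distinct linear factors, so there are two distinct tangent lines y − -2 = ±(x − 2) — this is a node (ordinary double point).
Classification: node.


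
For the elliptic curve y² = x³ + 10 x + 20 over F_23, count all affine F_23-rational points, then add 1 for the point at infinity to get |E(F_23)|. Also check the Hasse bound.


Affine points = {(1, 10), (1, 13), (2, 5), (2, 18), (3, 10), (3, 13), (4, 3), (4, 20), (10, 4), (10, 19), (11, 9), (11, 14), (13, 1), (13, 22), (14, 11), (14, 12), (15, 7), (15, 16), (18, 11), (18, 12), (19, 10), (19, 13), (20, 3), (20, 20), (22, 3), (22, 20)}; affine count = 26; |E(F_23)| = 27.

Discriminant check: Δ ∝ 4a³ + 27b² = 4·10³ + 27·20² = 4·1000 + 27·400 ≡ 11 (mod 23). Nonzero ⇒ E is nonsingular.
For each x ∈ F_23, compute rhs = x³ + 10·x + 20 mod 23, then count y ∈ F_23 with y² ≡ rhs.
  x = 0: rhs = 20, matching y values: none (0 points).
  x = 1: rhs = 8, matching y values: 10, 13 (2 points).
  x = 2: rhs = 2, matching y values: 5, 18 (2 points).
  x = 3: rhs = 8, matching y values: 10, 13 (2 points).
  x = 4: rhs = 9, matching y values: 3, 20 (2 points).
  x = 5: rhs = 11, matching y values: none (0 points).
  x = 6: rhs = 20, matching y values: none (0 points).
  x = 7: rhs = 19, matching y values: none (0 points).
  x = 8: rhs = 14, matching y values: none (0 points).
  x = 9: rhs = 11, matching y values: none (0 points).
  x = 10: rhs = 16, matching y values: 4, 19 (2 points).
  x = 11: rhs = 12, matching y values: 9, 14 (2 points).
  x = 12: rhs = 5, matching y values: none (0 points).
  x = 13: rhs = 1, matching y values: 1, 22 (2 points).
  x = 14: rhs = 6, matching y values: 11, 12 (2 points).
  x = 15: rhs = 3, matching y values: 7, 16 (2 points).
  x = 16: rhs = 21, matching y values: none (0 points).
  x = 17: rhs = 20, matching y values: none (0 points).
  x = 18: rhs = 6, matching y values: 11, 12 (2 points).
  x = 19: rhs = 8, matching y values: 10, 13 (2 points).
  x = 20: rhs = 9, matching y values: 3, 20 (2 points).
  x = 21: rhs = 15, matching y values: none (0 points).
  x = 22: rhs = 9, matching y values: 3, 20 (2 points).
Total affine count: 26.
Full point count |E(F_23)| = 26 + 1 = 27.
Hasse bound: |27 − (23+1)| = |3| = 3 ≤ 2√23 ≈ 9.5917 ✓.


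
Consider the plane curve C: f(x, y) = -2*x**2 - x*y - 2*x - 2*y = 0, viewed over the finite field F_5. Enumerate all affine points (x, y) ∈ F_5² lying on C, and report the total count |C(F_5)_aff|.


Affine F_5-points: {(0, 0), (1, 2), (2, 2), (4, 0)}; count = 4.

For each of the 25 pairs (x, y) ∈ F_5², evaluate f(x, y) mod 5. Record the zeros.
  x = 0: [0↦0, 1↦3, 2↦1, 3↦4, 4↦2]  zeros at y ∈ {0}
  x = 1: [0↦1, 1↦3, 2↦0, 3↦2, 4↦4]  zeros at y ∈ {2}
  x = 2: [0↦3, 1↦4, 2↦0, 3↦1, 4↦2]  zeros at y ∈ {2}
  x = 3: [0↦1, 1↦1, 2↦1, 3↦1, 4↦1]  zeros at y ∈ ∅
  x = 4: [0↦0, 1↦4, 2↦3, 3↦2, 4↦1]  zeros at y ∈ {0}
Collecting zeros: affine points = {(0, 0), (1, 2), (2, 2), (4, 0)}.
Total count |C(F_5)_aff| = 4.


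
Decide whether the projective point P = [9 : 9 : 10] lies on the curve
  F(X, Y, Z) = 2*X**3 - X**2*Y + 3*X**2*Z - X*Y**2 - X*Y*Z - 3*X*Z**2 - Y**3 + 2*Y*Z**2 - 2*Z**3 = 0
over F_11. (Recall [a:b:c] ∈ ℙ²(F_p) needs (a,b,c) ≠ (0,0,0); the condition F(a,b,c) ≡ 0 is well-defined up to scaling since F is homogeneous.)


F(9,9,10) ≡ 4 (mod 11); P is NOT on the curve.

Evaluate F(9, 9, 10) term-by-term (mod 11).
  2*X**3 ↦ 2·729·1·1 = 1458
  -X**2*Y ↦ -1·81·9·1 = -729
  3*X**2*Z ↦ 3·81·1·10 = 2430
  -X*Y**2 ↦ -1·9·81·1 = -729
  -X*Y*Z ↦ -1·9·9·10 = -810
  -3*X*Z**2 ↦ -3·9·1·100 = -2700
  -Y**3 ↦ -1·1·729·1 = -729
  2*Y*Z**2 ↦ 2·1·9·100 = 1800
  -2*Z**3 ↦ -2·1·1·1000 = -2000
Sum: F(9, 9, 10) = (1458) + (-729) + (2430) + (-729) + (-810) + (-2700) + (-729) + (1800) + (-2000) = -2009.
Reducing mod 11: -2009 ≡ 4 (mod 11).
Since F(a, b, c) ≡ 4 ≠ 0 (mod 11), P does NOT lie on the curve.


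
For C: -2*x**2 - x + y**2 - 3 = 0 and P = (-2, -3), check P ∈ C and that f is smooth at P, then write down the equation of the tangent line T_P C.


Tangent line at P: 7*x - 6*y - 4 = 0.

Step 1: f(-2, -3) = 0, so P lies on C.
Step 2: partial derivatives
  f_x(x, y) = -4*x - 1, f_y(x, y) = 2*y.
  f_x(P) = 7, f_y(P) = -6 (gradient nonzero, so P is smooth).
Step 3: tangent line at P: 7·(x − -2) + -6·(y − -3) = 0.
Expanding: 7*x - 6*y - 4 = 0.


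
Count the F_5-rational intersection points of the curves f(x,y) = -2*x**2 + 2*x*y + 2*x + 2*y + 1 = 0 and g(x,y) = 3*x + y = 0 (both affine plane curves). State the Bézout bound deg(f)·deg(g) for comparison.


Common zeros: ∅; count = 0; Bézout bound = 2.

deg(f) = 2, deg(g) = 1, so Bézout bound = 2.
Scan x ∈ F_5. For each x, list the y ∈ F_5 with f(x, y) ≡ 0 and those with g(x, y) ≡ 0 (mod 5); the common zeros in that column are the intersection.
  x = 0: f ≡ 0 at y ∈ {2}; g ≡ 0 at y ∈ {0}; common: ∅.
  x = 1: f ≡ 0 at y ∈ {1}; g ≡ 0 at y ∈ {2}; common: ∅.
  x = 2: f ≡ 0 at y ∈ {3}; g ≡ 0 at y ∈ {4}; common: ∅.
  x = 3: f ≡ 0 at y ∈ {2}; g ≡ 0 at y ∈ {1}; common: ∅.
  x = 4: f ≡ 0 at y ∈ ∅; g ≡ 0 at y ∈ {3}; common: ∅.
Collecting: common zeros = ∅, so the count is 0.
Comparison with the Bézout bound: 0 ≤ 2 = deg(f)·deg(g), as expected for curves with no common component (the affine F_5-count falls short of the bound because intersections may lie at infinity, over extension fields, or carry multiplicity).


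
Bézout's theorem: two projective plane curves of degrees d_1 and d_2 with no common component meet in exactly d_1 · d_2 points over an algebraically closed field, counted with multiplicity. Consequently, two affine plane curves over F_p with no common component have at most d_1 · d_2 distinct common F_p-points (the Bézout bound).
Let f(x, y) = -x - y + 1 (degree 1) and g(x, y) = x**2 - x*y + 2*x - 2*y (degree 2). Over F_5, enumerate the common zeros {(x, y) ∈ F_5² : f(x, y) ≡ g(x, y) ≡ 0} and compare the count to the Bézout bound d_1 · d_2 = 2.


Common zeros: {(3, 3)}; count = 1; Bézout bound = 2.

deg(f) = 1, deg(g) = 2, so Bézout bound = 2.
Scan x ∈ F_5. For each x, list the y ∈ F_5 with f(x, y) ≡ 0 and those with g(x, y) ≡ 0 (mod 5); the common zeros in that column are the intersection.
  x = 0: f ≡ 0 at y ∈ {1}; g ≡ 0 at y ∈ {0}; common: ∅.
  x = 1: f ≡ 0 at y ∈ {0}; g ≡ 0 at y ∈ {1}; common: ∅.
  x = 2: f ≡ 0 at y ∈ {4}; g ≡ 0 at y ∈ {2}; common: ∅.
  x = 3: f ≡ 0 at y ∈ {3}; g ≡ 0 at y ∈ {0, 1, 2, 3, 4}; common: {3}.
  x = 4: f ≡ 0 at y ∈ {2}; g ≡ 0 at y ∈ {4}; common: ∅.
Collecting: common zeros = {(3, 3)}, so the count is 1.
Comparison with the Bézout bound: 1 ≤ 2 = deg(f)·deg(g), as expected for curves with no common component (the affine F_5-count falls short of the bound because intersections may lie at infinity, over extension fields, or carry multiplicity).


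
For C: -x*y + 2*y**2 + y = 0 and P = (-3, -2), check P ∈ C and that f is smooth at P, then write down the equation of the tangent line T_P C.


Tangent line at P: 2*x - 4*y - 2 = 0.

Step 1: f(-3, -2) = 0, so P lies on C.
Step 2: partial derivatives
  f_x(x, y) = -y, f_y(x, y) = -x + 4*y + 1.
  f_x(P) = 2, f_y(P) = -4 (gradient nonzero, so P is smooth).
Step 3: tangent line at P: 2·(x − -3) + -4·(y − -2) = 0.
Expanding: 2*x - 4*y - 2 = 0.


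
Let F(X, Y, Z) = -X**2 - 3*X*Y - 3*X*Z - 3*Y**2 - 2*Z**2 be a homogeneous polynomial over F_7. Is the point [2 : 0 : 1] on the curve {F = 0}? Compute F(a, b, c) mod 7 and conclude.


F(2,0,1) ≡ 2 (mod 7); P is NOT on the curve.

Evaluate F(2, 0, 1) term-by-term (mod 7).
  -X**2 ↦ -1·4·1·1 = -4
  -3*X*Y ↦ -3·2·0·1 = 0
  -3*X*Z ↦ -3·2·1·1 = -6
  -3*Y**2 ↦ -3·1·0·1 = 0
  -2*Z**2 ↦ -2·1·1·1 = -2
Sum: F(2, 0, 1) = (-4) + (0) + (-6) + (0) + (-2) = -12.
Reducing mod 7: -12 ≡ 2 (mod 7).
Since F(a, b, c) ≡ 2 ≠ 0 (mod 7), P does NOT lie on the curve.


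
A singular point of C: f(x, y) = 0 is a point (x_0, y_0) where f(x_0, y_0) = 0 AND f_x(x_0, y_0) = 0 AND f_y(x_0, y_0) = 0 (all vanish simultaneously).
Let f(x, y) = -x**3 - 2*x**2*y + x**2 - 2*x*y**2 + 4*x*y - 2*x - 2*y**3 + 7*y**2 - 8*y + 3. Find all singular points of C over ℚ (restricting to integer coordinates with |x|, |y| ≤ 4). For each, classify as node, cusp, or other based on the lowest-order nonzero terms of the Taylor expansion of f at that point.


Singular points: {(0, 1)}; classification: node.

Compute partial derivatives:
  f_x = -3*x**2 - 4*x*y + 2*x - 2*y**2 + 4*y - 2.
  f_y = -2*x**2 - 4*x*y + 4*x - 6*y**2 + 14*y - 8.
Scan x_0 ∈ {−4, ..., 4}. For each x_0, f_y(x_0, y) is a polynomial in y; find its integer roots y ∈ {−4, ..., 4}, then test f_x and f at those candidates.
  x = -4: f_y(-4, y) = -6*y**2 + 30*y - 56; no integer root y with |y| ≤ 4.
  x = -3: f_y(-3, y) = -6*y**2 + 26*y - 38; no integer root y with |y| ≤ 4.
  x = -2: f_y(-2, y) = -6*y**2 + 22*y - 24; no integer root y with |y| ≤ 4.
  x = -1: f_y(-1, y) = -6*y**2 + 18*y - 14; no integer root y with |y| ≤ 4.
  x = 0: f_y(0, y) = -6*y**2 + 14*y - 8; vanishes at y ∈ {1}. (0, 1): f_x = 0, f = 0 — SINGULAR.
  x = 1: f_y(1, y) = -6*y**2 + 10*y - 6; no integer root y with |y| ≤ 4.
  x = 2: f_y(2, y) = -6*y**2 + 6*y - 8; no integer root y with |y| ≤ 4.
  x = 3: f_y(3, y) = -6*y**2 + 2*y - 14; no integer root y with |y| ≤ 4.
  x = 4: f_y(4, y) = -6*y**2 - 2*y - 24; no integer root y with |y| ≤ 4.
Only singular point on the grid: (0, 1).
Classify: substitute x = 0 + u, y = 1 + v and expand: f = -u**3 - 2*u**2*v - u**2 - 2*u*v**2 - 2*v**3 + v**2.
No constant or linear terms (consistent with a singular point). Quadratic part: -u**2 + v**2. Cubic part: -u**3 - 2*u**2*v - 2*u*v**2 - 2*v**3.
The quadratic part v**2 - u**2 = (v − u)(v + u) splits into two distinct linear factors, so there are two distinct tangent lines y − 1 = ±(x − 0) — this is a node (ordinary double point).
Classification: node.


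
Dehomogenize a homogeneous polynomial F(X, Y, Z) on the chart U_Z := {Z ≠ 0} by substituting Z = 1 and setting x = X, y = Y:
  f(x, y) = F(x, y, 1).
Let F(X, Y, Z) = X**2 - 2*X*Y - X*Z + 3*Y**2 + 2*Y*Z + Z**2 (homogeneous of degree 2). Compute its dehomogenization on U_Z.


f(x, y) = x**2 - 2*x*y - x + 3*y**2 + 2*y + 1

On U_Z we set Z = 1. Each monomial c·X^i·Y^j·Z^k in F becomes c·x^i·y^j·1^k = c·x^i·y^j.
Substituting Z = 1: F(X, Y, 1) = x**2 - 2*x*y - x + 3*y**2 + 2*y + 1.
Note: deg(f) ≤ deg(F) = 2; strict inequality happens when F is divisible by Z (lost terms).


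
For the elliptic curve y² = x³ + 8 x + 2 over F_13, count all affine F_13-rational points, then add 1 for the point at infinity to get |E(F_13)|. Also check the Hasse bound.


Affine points = {(2, 0), (3, 1), (3, 12), (9, 6), (9, 7), (10, 4), (10, 9), (11, 2), (11, 11)}; affine count = 9; |E(F_13)| = 10.

Discriminant check: Δ ∝ 4a³ + 27b² = 4·8³ + 27·2² = 4·512 + 27·4 ≡ 11 (mod 13). Nonzero ⇒ E is nonsingular.
For each x ∈ F_13, compute rhs = x³ + 8·x + 2 mod 13, then count y ∈ F_13 with y² ≡ rhs.
  x = 0: rhs = 2, matching y values: none (0 points).
  x = 1: rhs = 11, matching y values: none (0 points).
  x = 2: rhs = 0, matching y values: 0 (1 points).
  x = 3: rhs = 1, matching y values: 1, 12 (2 points).
  x = 4: rhs = 7, matching y values: none (0 points).
  x = 5: rhs = 11, matching y values: none (0 points).
  x = 6: rhs = 6, matching y values: none (0 points).
  x = 7: rhs = 11, matching y values: none (0 points).
  x = 8: rhs = 6, matching y values: none (0 points).
  x = 9: rhs = 10, matching y values: 6, 7 (2 points).
  x = 10: rhs = 3, matching y values: 4, 9 (2 points).
  x = 11: rhs = 4, matching y values: 2, 11 (2 points).
  x = 12: rhs = 6, matching y values: none (0 points).
Total affine count: 9.
Full point count |E(F_13)| = 9 + 1 = 10.
Hasse bound: |10 − (13+1)| = |-4| = 4 ≤ 2√13 ≈ 7.2111 ✓.


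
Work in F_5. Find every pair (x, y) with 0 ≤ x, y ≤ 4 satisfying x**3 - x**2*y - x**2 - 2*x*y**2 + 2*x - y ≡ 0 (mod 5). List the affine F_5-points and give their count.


Affine F_5-points: {(0, 0), (1, 2), (3, 2), (3, 3), (4, 2), (4, 4)}; count = 6.

For each of the 25 pairs (x, y) ∈ F_5², evaluate f(x, y) mod 5. Record the zeros.
  x = 0: [0↦0, 1↦4, 2↦3, 3↦2, 4↦1]  zeros at y ∈ {0}
  x = 1: [0↦2, 1↦3, 2↦0, 3↦3, 4↦2]  zeros at y ∈ {2}
  x = 2: [0↦3, 1↦4, 2↦2, 3↦2, 4↦4]  zeros at y ∈ ∅
  x = 3: [0↦4, 1↦3, 2↦0, 3↦0, 4↦3]  zeros at y ∈ {2, 3}
  x = 4: [0↦1, 1↦1, 2↦0, 3↦3, 4↦0]  zeros at y ∈ {2, 4}
Collecting zeros: affine points = {(0, 0), (1, 2), (3, 2), (3, 3), (4, 2), (4, 4)}.
Total count |C(F_5)_aff| = 6.


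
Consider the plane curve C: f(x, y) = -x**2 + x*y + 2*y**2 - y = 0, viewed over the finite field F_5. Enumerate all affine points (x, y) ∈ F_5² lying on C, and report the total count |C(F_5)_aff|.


Affine F_5-points: {(0, 0), (0, 3), (3, 1), (3, 3)}; count = 4.

For each of the 25 pairs (x, y) ∈ F_5², evaluate f(x, y) mod 5. Record the zeros.
  x = 0: [0↦0, 1↦1, 2↦1, 3↦0, 4↦3]  zeros at y ∈ {0, 3}
  x = 1: [0↦4, 1↦1, 2↦2, 3↦2, 4↦1]  zeros at y ∈ ∅
  x = 2: [0↦1, 1↦4, 2↦1, 3↦2, 4↦2]  zeros at y ∈ ∅
  x = 3: [0↦1, 1↦0, 2↦3, 3↦0, 4↦1]  zeros at y ∈ {1, 3}
  x = 4: [0↦4, 1↦4, 2↦3, 3↦1, 4↦3]  zeros at y ∈ ∅
Collecting zeros: affine points = {(0, 0), (0, 3), (3, 1), (3, 3)}.
Total count |C(F_5)_aff| = 4.


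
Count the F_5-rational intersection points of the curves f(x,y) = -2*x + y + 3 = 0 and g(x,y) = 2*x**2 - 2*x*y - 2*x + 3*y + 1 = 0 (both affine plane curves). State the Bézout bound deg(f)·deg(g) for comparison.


Common zeros: {(1, 4), (4, 0)}; count = 2; Bézout bound = 2.

deg(f) = 1, deg(g) = 2, so Bézout bound = 2.
Scan x ∈ F_5. For each x, list the y ∈ F_5 with f(x, y) ≡ 0 and those with g(x, y) ≡ 0 (mod 5); the common zeros in that column are the intersection.
  x = 0: f ≡ 0 at y ∈ {2}; g ≡ 0 at y ∈ {3}; common: ∅.
  x = 1: f ≡ 0 at y ∈ {4}; g ≡ 0 at y ∈ {4}; common: {4}.
  x = 2: f ≡ 0 at y ∈ {1}; g ≡ 0 at y ∈ {0}; common: ∅.
  x = 3: f ≡ 0 at y ∈ {3}; g ≡ 0 at y ∈ {1}; common: ∅.
  x = 4: f ≡ 0 at y ∈ {0}; g ≡ 0 at y ∈ {0, 1, 2, 3, 4}; common: {0}.
Collecting: common zeros = {(1, 4), (4, 0)}, so the count is 2.
Comparison with the Bézout bound: 2 ≤ 2 = deg(f)·deg(g), as expected for curves with no common component (the bound is attained).


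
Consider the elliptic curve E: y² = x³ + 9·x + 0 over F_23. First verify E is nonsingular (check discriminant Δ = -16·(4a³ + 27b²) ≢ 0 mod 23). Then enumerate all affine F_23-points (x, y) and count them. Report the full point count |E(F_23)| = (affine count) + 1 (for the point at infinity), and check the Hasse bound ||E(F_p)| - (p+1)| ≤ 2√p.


Affine points = {(0, 0), (2, 7), (2, 16), (3, 10), (3, 13), (4, 10), (4, 13), (5, 3), (5, 20), (8, 3), (8, 20), (10, 3), (10, 20), (11, 2), (11, 21), (14, 8), (14, 15), (16, 10), (16, 13), (17, 11), (17, 12), (22, 6), (22, 17)}; affine count = 23; |E(F_23)| = 24.

Discriminant check: Δ ∝ 4a³ + 27b² = 4·9³ + 27·0² = 4·729 + 27·0 ≡ 18 (mod 23). Nonzero ⇒ E is nonsingular.
For each x ∈ F_23, compute rhs = x³ + 9·x + 0 mod 23, then count y ∈ F_23 with y² ≡ rhs.
  x = 0: rhs = 0, matching y values: 0 (1 points).
  x = 1: rhs = 10, matching y values: none (0 points).
  x = 2: rhs = 3, matching y values: 7, 16 (2 points).
  x = 3: rhs = 8, matching y values: 10, 13 (2 points).
  x = 4: rhs = 8, matching y values: 10, 13 (2 points).
  x = 5: rhs = 9, matching y values: 3, 20 (2 points).
  x = 6: rhs = 17, matching y values: none (0 points).
  x = 7: rhs = 15, matching y values: none (0 points).
  x = 8: rhs = 9, matching y values: 3, 20 (2 points).
  x = 9: rhs = 5, matching y values: none (0 points).
  x = 10: rhs = 9, matching y values: 3, 20 (2 points).
  x = 11: rhs = 4, matching y values: 2, 21 (2 points).
  x = 12: rhs = 19, matching y values: none (0 points).
  x = 13: rhs = 14, matching y values: none (0 points).
  x = 14: rhs = 18, matching y values: 8, 15 (2 points).
  x = 15: rhs = 14, matching y values: none (0 points).
  x = 16: rhs = 8, matching y values: 10, 13 (2 points).
  x = 17: rhs = 6, matching y values: 11, 12 (2 points).
  x = 18: rhs = 14, matching y values: none (0 points).
  x = 19: rhs = 15, matching y values: none (0 points).
  x = 20: rhs = 15, matching y values: none (0 points).
  x = 21: rhs = 20, matching y values: none (0 points).
  x = 22: rhs = 13, matching y values: 6, 17 (2 points).
Total affine count: 23.
Full point count |E(F_23)| = 23 + 1 = 24.
Hasse bound: |24 − (23+1)| = |0| = 0 ≤ 2√23 ≈ 9.5917 ✓.


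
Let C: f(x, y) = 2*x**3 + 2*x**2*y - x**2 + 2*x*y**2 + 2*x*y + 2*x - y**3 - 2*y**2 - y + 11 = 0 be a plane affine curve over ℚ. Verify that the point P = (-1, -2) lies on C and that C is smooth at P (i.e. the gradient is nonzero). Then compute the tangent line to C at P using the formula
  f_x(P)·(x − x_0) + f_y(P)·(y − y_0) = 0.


Tangent line at P: 22*x + 3*y + 28 = 0.

Step 1: f(-1, -2) = 0, so P lies on C.
Step 2: partial derivatives
  f_x(x, y) = 6*x**2 + 4*x*y - 2*x + 2*y**2 + 2*y + 2, f_y(x, y) = 2*x**2 + 4*x*y + 2*x - 3*y**2 - 4*y - 1.
  f_x(P) = 22, f_y(P) = 3 (gradient nonzero, so P is smooth).
Step 3: tangent line at P: 22·(x − -1) + 3·(y − -2) = 0.
Expanding: 22*x + 3*y + 28 = 0.


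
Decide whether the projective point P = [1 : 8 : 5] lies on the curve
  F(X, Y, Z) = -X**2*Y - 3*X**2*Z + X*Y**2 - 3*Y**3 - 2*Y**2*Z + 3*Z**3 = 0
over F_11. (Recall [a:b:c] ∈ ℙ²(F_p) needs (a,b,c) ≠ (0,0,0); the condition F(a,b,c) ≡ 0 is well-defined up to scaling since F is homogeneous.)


F(1,8,5) ≡ 0 (mod 11); P is on the curve.

Evaluate F(1, 8, 5) term-by-term (mod 11).
  -X**2*Y ↦ -1·1·8·1 = -8
  -3*X**2*Z ↦ -3·1·1·5 = -15
  X*Y**2 ↦ 1·1·64·1 = 64
  -3*Y**3 ↦ -3·1·512·1 = -1536
  -2*Y**2*Z ↦ -2·1·64·5 = -640
  3*Z**3 ↦ 3·1·1·125 = 375
Sum: F(1, 8, 5) = (-8) + (-15) + (64) + (-1536) + (-640) + (375) = -1760.
Reducing mod 11: -1760 ≡ 0 (mod 11).
Since F(a, b, c) ≡ 0 (mod 11), P lies on the curve.


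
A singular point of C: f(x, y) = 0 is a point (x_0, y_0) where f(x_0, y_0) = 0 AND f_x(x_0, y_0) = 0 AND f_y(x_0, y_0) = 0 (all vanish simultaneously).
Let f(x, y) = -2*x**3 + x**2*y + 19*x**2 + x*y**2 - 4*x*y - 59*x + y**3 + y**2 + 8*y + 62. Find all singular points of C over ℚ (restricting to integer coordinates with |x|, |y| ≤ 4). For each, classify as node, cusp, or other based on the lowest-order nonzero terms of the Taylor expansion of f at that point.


Singular points: {(3, -1)}; classification: cusp.

Compute partial derivatives:
  f_x = -6*x**2 + 2*x*y + 38*x + y**2 - 4*y - 59.
  f_y = x**2 + 2*x*y - 4*x + 3*y**2 + 2*y + 8.
Scan x_0 ∈ {−4, ..., 4}. For each x_0, f_y(x_0, y) is a polynomial in y; find its integer roots y ∈ {−4, ..., 4}, then test f_x and f at those candidates.
  x = -4: f_y(-4, y) = 3*y**2 - 6*y + 40; no integer root y with |y| ≤ 4.
  x = -3: f_y(-3, y) = 3*y**2 - 4*y + 29; no integer root y with |y| ≤ 4.
  x = -2: f_y(-2, y) = 3*y**2 - 2*y + 20; no integer root y with |y| ≤ 4.
  x = -1: f_y(-1, y) = 3*y**2 + 13; no integer root y with |y| ≤ 4.
  x = 0: f_y(0, y) = 3*y**2 + 2*y + 8; no integer root y with |y| ≤ 4.
  x = 1: f_y(1, y) = 3*y**2 + 4*y + 5; no integer root y with |y| ≤ 4.
  x = 2: f_y(2, y) = 3*y**2 + 6*y + 4; no integer root y with |y| ≤ 4.
  x = 3: f_y(3, y) = 3*y**2 + 8*y + 5; vanishes at y ∈ {-1}. (3, -1): f_x = 0, f = 0 — SINGULAR.
  x = 4: f_y(4, y) = 3*y**2 + 10*y + 8; vanishes at y ∈ {-2}. (4, -2): f_x = -7 ≠ 0.
Only singular point on the grid: (3, -1).
Classify: substitute x = 3 + u, y = -1 + v and expand: f = -2*u**3 + u**2*v + u*v**2 + v**3 + v**2.
No constant or linear terms (consistent with a singular point). Quadratic part: v**2. Cubic part: -2*u**3 + u**2*v + u*v**2 + v**3.
The quadratic part v**2 is a perfect square, so there is a single (double) tangent line v = 0, i.e. y = -1. Restricting the cubic part to that line (v = 0) leaves -2*u**3 ≠ 0, so f is not divisible by v and the branch is v² ≈ 2*u**3 to lowest order — this is a cusp.
Classification: cusp.


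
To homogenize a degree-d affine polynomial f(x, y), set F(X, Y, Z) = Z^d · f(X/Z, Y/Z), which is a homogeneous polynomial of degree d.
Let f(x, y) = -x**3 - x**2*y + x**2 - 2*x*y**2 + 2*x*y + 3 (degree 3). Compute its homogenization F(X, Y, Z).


F(X, Y, Z) = -X**3 - X**2*Y + X**2*Z - 2*X*Y**2 + 2*X*Y*Z + 3*Z**3

deg(f) = 3.
Substitute x = X/Z, y = Y/Z into f, then multiply by Z^3.
  monomial -1·x^3·y^0 ↦ -1·X^3·Y^0·Z^0.
  monomial -1·x^2·y^1 ↦ -1·X^2·Y^1·Z^0.
  monomial 1·x^2·y^0 ↦ 1·X^2·Y^0·Z^1.
  monomial -2·x^1·y^2 ↦ -2·X^1·Y^2·Z^0.
  monomial 2·x^1·y^1 ↦ 2·X^1·Y^1·Z^1.
  monomial 3·x^0·y^0 ↦ 3·X^0·Y^0·Z^3.
Collecting: F(X, Y, Z) = -X**3 - X**2*Y + X**2*Z - 2*X*Y**2 + 2*X*Y*Z + 3*Z**3.


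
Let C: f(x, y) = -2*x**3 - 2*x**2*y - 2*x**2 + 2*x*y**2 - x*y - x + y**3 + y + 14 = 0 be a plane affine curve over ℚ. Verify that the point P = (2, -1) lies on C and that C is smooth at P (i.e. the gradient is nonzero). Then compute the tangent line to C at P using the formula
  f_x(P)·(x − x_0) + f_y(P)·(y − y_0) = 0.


Tangent line at P: -22*x - 14*y + 30 = 0.

Step 1: f(2, -1) = 0, so P lies on C.
Step 2: partial derivatives
  f_x(x, y) = -6*x**2 - 4*x*y - 4*x + 2*y**2 - y - 1, f_y(x, y) = -2*x**2 + 4*x*y - x + 3*y**2 + 1.
  f_x(P) = -22, f_y(P) = -14 (gradient nonzero, so P is smooth).
Step 3: tangent line at P: -22·(x − 2) + -14·(y − -1) = 0.
Expanding: -22*x - 14*y + 30 = 0.


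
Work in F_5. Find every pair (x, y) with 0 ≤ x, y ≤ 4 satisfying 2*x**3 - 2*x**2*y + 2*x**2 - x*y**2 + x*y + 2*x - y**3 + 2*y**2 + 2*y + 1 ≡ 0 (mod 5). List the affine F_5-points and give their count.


Affine F_5-points: {(0, 2), (1, 2), (2, 3), (4, 1)}; count = 4.

For each of the 25 pairs (x, y) ∈ F_5², evaluate f(x, y) mod 5. Record the zeros.
  x = 0: [0↦1, 1↦4, 2↦0, 3↦3, 4↦2]  zeros at y ∈ {2}
  x = 1: [0↦2, 1↦3, 2↦0, 3↦2, 4↦3]  zeros at y ∈ {2}
  x = 2: [0↦4, 1↦4, 2↦3, 3↦0, 4↦4]  zeros at y ∈ {3}
  x = 3: [0↦4, 1↦4, 2↦1, 3↦4, 4↦2]  zeros at y ∈ ∅
  x = 4: [0↦4, 1↦0, 2↦1, 3↦1, 4↦4]  zeros at y ∈ {1}
Collecting zeros: affine points = {(0, 2), (1, 2), (2, 3), (4, 1)}.
Total count |C(F_5)_aff| = 4.


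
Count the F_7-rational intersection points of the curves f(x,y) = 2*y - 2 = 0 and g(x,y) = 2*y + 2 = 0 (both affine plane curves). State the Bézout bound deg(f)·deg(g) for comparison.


Common zeros: ∅; count = 0; Bézout bound = 1.

deg(f) = 1, deg(g) = 1, so Bézout bound = 1.
Scan x ∈ F_7. For each x, list the y ∈ F_7 with f(x, y) ≡ 0 and those with g(x, y) ≡ 0 (mod 7); the common zeros in that column are the intersection.
  x = 0: f ≡ 0 at y ∈ {1}; g ≡ 0 at y ∈ {6}; common: ∅.
  x = 1: f ≡ 0 at y ∈ {1}; g ≡ 0 at y ∈ {6}; common: ∅.
  x = 2: f ≡ 0 at y ∈ {1}; g ≡ 0 at y ∈ {6}; common: ∅.
  x = 3: f ≡ 0 at y ∈ {1}; g ≡ 0 at y ∈ {6}; common: ∅.
  x = 4: f ≡ 0 at y ∈ {1}; g ≡ 0 at y ∈ {6}; common: ∅.
  x = 5: f ≡ 0 at y ∈ {1}; g ≡ 0 at y ∈ {6}; common: ∅.
  x = 6: f ≡ 0 at y ∈ {1}; g ≡ 0 at y ∈ {6}; common: ∅.
Collecting: common zeros = ∅, so the count is 0.
Comparison with the Bézout bound: 0 ≤ 1 = deg(f)·deg(g), as expected for curves with no common component (the affine F_7-count falls short of the bound because intersections may lie at infinity, over extension fields, or carry multiplicity).


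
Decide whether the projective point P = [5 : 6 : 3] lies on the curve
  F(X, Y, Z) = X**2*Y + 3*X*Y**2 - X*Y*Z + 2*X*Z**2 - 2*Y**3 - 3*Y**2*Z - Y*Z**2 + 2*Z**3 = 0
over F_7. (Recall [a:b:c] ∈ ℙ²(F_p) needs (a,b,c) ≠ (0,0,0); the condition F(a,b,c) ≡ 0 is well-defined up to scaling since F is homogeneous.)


F(5,6,3) ≡ 4 (mod 7); P is NOT on the curve.

Evaluate F(5, 6, 3) term-by-term (mod 7).
  X**2*Y ↦ 1·25·6·1 = 150
  3*X*Y**2 ↦ 3·5·36·1 = 540
  -X*Y*Z ↦ -1·5·6·3 = -90
  2*X*Z**2 ↦ 2·5·1·9 = 90
  -2*Y**3 ↦ -2·1·216·1 = -432
  -3*Y**2*Z ↦ -3·1·36·3 = -324
  -Y*Z**2 ↦ -1·1·6·9 = -54
  2*Z**3 ↦ 2·1·1·27 = 54
Sum: F(5, 6, 3) = (150) + (540) + (-90) + (90) + (-432) + (-324) + (-54) + (54) = -66.
Reducing mod 7: -66 ≡ 4 (mod 7).
Since F(a, b, c) ≡ 4 ≠ 0 (mod 7), P does NOT lie on the curve.


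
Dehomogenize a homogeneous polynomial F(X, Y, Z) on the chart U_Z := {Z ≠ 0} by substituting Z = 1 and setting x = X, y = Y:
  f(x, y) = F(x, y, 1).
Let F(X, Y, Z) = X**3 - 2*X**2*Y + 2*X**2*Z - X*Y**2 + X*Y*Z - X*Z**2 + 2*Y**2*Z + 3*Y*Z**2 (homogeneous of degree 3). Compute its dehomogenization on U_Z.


f(x, y) = x**3 - 2*x**2*y + 2*x**2 - x*y**2 + x*y - x + 2*y**2 + 3*y

On U_Z we set Z = 1. Each monomial c·X^i·Y^j·Z^k in F becomes c·x^i·y^j·1^k = c·x^i·y^j.
Substituting Z = 1: F(X, Y, 1) = x**3 - 2*x**2*y + 2*x**2 - x*y**2 + x*y - x + 2*y**2 + 3*y.
Note: deg(f) ≤ deg(F) = 3; strict inequality happens when F is divisible by Z (lost terms).


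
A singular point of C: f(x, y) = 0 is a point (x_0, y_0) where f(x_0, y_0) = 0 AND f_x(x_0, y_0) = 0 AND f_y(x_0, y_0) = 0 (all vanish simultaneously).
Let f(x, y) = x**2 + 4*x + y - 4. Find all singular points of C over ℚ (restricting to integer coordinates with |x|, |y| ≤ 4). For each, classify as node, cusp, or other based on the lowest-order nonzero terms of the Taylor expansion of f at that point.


No singular points in the scanned grid; C is smooth there.

Compute partial derivatives:
  f_x = 2*x + 4.
  f_y = 1.
f_y = 1 is a nonzero constant, so f_y never vanishes: no point (x, y) can satisfy f = f_x = f_y = 0. In particular no (x, y) ∈ {−4, ..., 4}² is singular; the curve is smooth.


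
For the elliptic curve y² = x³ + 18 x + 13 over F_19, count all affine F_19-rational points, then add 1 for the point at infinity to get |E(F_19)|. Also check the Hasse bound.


Affine points = {(2, 0), (4, 4), (4, 15), (5, 0), (7, 8), (7, 11), (8, 2), (8, 17), (9, 7), (9, 12), (12, 0), (14, 8), (14, 11), (17, 8), (17, 11)}; affine count = 15; |E(F_19)| = 16.

Discriminant check: Δ ∝ 4a³ + 27b² = 4·18³ + 27·13² = 4·5832 + 27·169 ≡ 18 (mod 19). Nonzero ⇒ E is nonsingular.
For each x ∈ F_19, compute rhs = x³ + 18·x + 13 mod 19, then count y ∈ F_19 with y² ≡ rhs.
  x = 0: rhs = 13, matching y values: none (0 points).
  x = 1: rhs = 13, matching y values: none (0 points).
  x = 2: rhs = 0, matching y values: 0 (1 points).
  x = 3: rhs = 18, matching y values: none (0 points).
  x = 4: rhs = 16, matching y values: 4, 15 (2 points).
  x = 5: rhs = 0, matching y values: 0 (1 points).
  x = 6: rhs = 14, matching y values: none (0 points).
  x = 7: rhs = 7, matching y values: 8, 11 (2 points).
  x = 8: rhs = 4, matching y values: 2, 17 (2 points).
  x = 9: rhs = 11, matching y values: 7, 12 (2 points).
  x = 10: rhs = 15, matching y values: none (0 points).
  x = 11: rhs = 3, matching y values: none (0 points).
  x = 12: rhs = 0, matching y values: 0 (1 points).
  x = 13: rhs = 12, matching y values: none (0 points).
  x = 14: rhs = 7, matching y values: 8, 11 (2 points).
  x = 15: rhs = 10, matching y values: none (0 points).
  x = 16: rhs = 8, matching y values: none (0 points).
  x = 17: rhs = 7, matching y values: 8, 11 (2 points).
  x = 18: rhs = 13, matching y values: none (0 points).
Total affine count: 15.
Full point count |E(F_19)| = 15 + 1 = 16.
Hasse bound: |16 − (19+1)| = |-4| = 4 ≤ 2√19 ≈ 8.7178 ✓.


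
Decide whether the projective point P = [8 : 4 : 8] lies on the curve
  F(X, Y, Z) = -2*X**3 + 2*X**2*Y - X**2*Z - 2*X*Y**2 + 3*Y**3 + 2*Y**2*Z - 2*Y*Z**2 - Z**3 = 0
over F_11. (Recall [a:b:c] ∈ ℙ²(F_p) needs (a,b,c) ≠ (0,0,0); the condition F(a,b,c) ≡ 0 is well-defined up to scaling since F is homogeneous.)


F(8,4,8) ≡ 3 (mod 11); P is NOT on the curve.

Evaluate F(8, 4, 8) term-by-term (mod 11).
  -2*X**3 ↦ -2·512·1·1 = -1024
  2*X**2*Y ↦ 2·64·4·1 = 512
  -X**2*Z ↦ -1·64·1·8 = -512
  -2*X*Y**2 ↦ -2·8·16·1 = -256
  3*Y**3 ↦ 3·1·64·1 = 192
  2*Y**2*Z ↦ 2·1·16·8 = 256
  -2*Y*Z**2 ↦ -2·1·4·64 = -512
  -Z**3 ↦ -1·1·1·512 = -512
Sum: F(8, 4, 8) = (-1024) + (512) + (-512) + (-256) + (192) + (256) + (-512) + (-512) = -1856.
Reducing mod 11: -1856 ≡ 3 (mod 11).
Since F(a, b, c) ≡ 3 ≠ 0 (mod 11), P does NOT lie on the curve.


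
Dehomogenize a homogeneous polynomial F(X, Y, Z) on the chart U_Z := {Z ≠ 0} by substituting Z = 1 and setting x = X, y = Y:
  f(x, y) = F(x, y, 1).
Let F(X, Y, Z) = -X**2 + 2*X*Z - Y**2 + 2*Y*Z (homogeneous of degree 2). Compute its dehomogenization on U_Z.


f(x, y) = -x**2 + 2*x - y**2 + 2*y

On U_Z we set Z = 1. Each monomial c·X^i·Y^j·Z^k in F becomes c·x^i·y^j·1^k = c·x^i·y^j.
Substituting Z = 1: F(X, Y, 1) = -x**2 + 2*x - y**2 + 2*y.
Note: deg(f) ≤ deg(F) = 2; strict inequality happens when F is divisible by Z (lost terms).


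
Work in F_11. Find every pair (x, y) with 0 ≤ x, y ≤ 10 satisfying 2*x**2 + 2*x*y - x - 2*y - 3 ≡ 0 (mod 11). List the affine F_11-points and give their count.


Affine F_11-points: {(0, 4), (2, 4), (3, 8), (4, 5), (5, 3), (6, 8), (7, 0), (8, 5), (9, 3), (10, 0)}; count = 10.

For each of the 121 pairs (x, y) ∈ F_11², evaluate f(x, y) mod 11. Record the zeros.
  x = 0: [0↦8, 1↦6, 2↦4, 3↦2, 4↦0, 5↦9, 6↦7, 7↦5, 8↦3, 9↦1, 10↦10]  zeros at y ∈ {4}
  x = 1: [0↦9, 1↦9, 2↦9, 3↦9, 4↦9, 5↦9, 6↦9, 7↦9, 8↦9, 9↦9, 10↦9]  zeros at y ∈ ∅
  x = 2: [0↦3, 1↦5, 2↦7, 3↦9, 4↦0, 5↦2, 6↦4, 7↦6, 8↦8, 9↦10, 10↦1]  zeros at y ∈ {4}
  x = 3: [0↦1, 1↦5, 2↦9, 3↦2, 4↦6, 5↦10, 6↦3, 7↦7, 8↦0, 9↦4, 10↦8]  zeros at y ∈ {8}
  x = 4: [0↦3, 1↦9, 2↦4, 3↦10, 4↦5, 5↦0, 6↦6, 7↦1, 8↦7, 9↦2, 10↦8]  zeros at y ∈ {5}
  x = 5: [0↦9, 1↦6, 2↦3, 3↦0, 4↦8, 5↦5, 6↦2, 7↦10, 8↦7, 9↦4, 10↦1]  zeros at y ∈ {3}
  x = 6: [0↦8, 1↦7, 2↦6, 3↦5, 4↦4, 5↦3, 6↦2, 7↦1, 8↦0, 9↦10, 10↦9]  zeros at y ∈ {8}
  x = 7: [0↦0, 1↦1, 2↦2, 3↦3, 4↦4, 5↦5, 6↦6, 7↦7, 8↦8, 9↦9, 10↦10]  zeros at y ∈ {0}
  x = 8: [0↦7, 1↦10, 2↦2, 3↦5, 4↦8, 5↦0, 6↦3, 7↦6, 8↦9, 9↦1, 10↦4]  zeros at y ∈ {5}
  x = 9: [0↦7, 1↦1, 2↦6, 3↦0, 4↦5, 5↦10, 6↦4, 7↦9, 8↦3, 9↦8, 10↦2]  zeros at y ∈ {3}
  x = 10: [0↦0, 1↦7, 2↦3, 3↦10, 4↦6, 5↦2, 6↦9, 7↦5, 8↦1, 9↦8, 10↦4]  zeros at y ∈ {0}
Collecting zeros: affine points = {(0, 4), (2, 4), (3, 8), (4, 5), (5, 3), (6, 8), (7, 0), (8, 5), (9, 3), (10, 0)}.
Total count |C(F_11)_aff| = 10.


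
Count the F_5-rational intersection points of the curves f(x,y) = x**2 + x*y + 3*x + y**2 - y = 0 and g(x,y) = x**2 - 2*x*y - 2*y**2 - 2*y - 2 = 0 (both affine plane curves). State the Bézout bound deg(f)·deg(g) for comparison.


Common zeros: ∅; count = 0; Bézout bound = 4.

deg(f) = 2, deg(g) = 2, so Bézout bound = 4.
Scan x ∈ F_5. For each x, list the y ∈ F_5 with f(x, y) ≡ 0 and those with g(x, y) ≡ 0 (mod 5); the common zeros in that column are the intersection.
  x = 0: f ≡ 0 at y ∈ {0, 1}; g ≡ 0 at y ∈ ∅; common: ∅.
  x = 1: f ≡ 0 at y ∈ {1, 4}; g ≡ 0 at y ∈ ∅; common: ∅.
  x = 2: f ≡ 0 at y ∈ {0, 4}; g ≡ 0 at y ∈ ∅; common: ∅.
  x = 3: f ≡ 0 at y ∈ ∅; g ≡ 0 at y ∈ {3}; common: ∅.
  x = 4: f ≡ 0 at y ∈ ∅; g ≡ 0 at y ∈ ∅; common: ∅.
Collecting: common zeros = ∅, so the count is 0.
Comparison with the Bézout bound: 0 ≤ 4 = deg(f)·deg(g), as expected for curves with no common component (the affine F_5-count falls short of the bound because intersections may lie at infinity, over extension fields, or carry multiplicity).


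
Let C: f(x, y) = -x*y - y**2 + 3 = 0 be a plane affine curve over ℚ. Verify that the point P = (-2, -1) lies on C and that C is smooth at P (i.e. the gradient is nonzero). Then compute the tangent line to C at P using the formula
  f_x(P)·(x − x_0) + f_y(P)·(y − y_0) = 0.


Tangent line at P: x + 4*y + 6 = 0.

Step 1: f(-2, -1) = 0, so P lies on C.
Step 2: partial derivatives
  f_x(x, y) = -y, f_y(x, y) = -x - 2*y.
  f_x(P) = 1, f_y(P) = 4 (gradient nonzero, so P is smooth).
Step 3: tangent line at P: 1·(x − -2) + 4·(y − -1) = 0.
Expanding: x + 4*y + 6 = 0.


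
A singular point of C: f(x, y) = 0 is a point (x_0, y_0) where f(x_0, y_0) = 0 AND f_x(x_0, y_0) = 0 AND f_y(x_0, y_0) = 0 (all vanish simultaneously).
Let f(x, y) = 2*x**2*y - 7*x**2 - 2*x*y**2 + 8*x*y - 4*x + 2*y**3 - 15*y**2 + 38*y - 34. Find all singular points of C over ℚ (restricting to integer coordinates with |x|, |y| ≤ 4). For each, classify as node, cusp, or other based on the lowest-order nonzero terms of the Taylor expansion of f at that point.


Singular points: {(1, 3)}; classification: node.

Compute partial derivatives:
  f_x = 4*x*y - 14*x - 2*y**2 + 8*y - 4.
  f_y = 2*x**2 - 4*x*y + 8*x + 6*y**2 - 30*y + 38.
Scan x_0 ∈ {−4, ..., 4}. For each x_0, f_y(x_0, y) is a polynomial in y; find its integer roots y ∈ {−4, ..., 4}, then test f_x and f at those candidates.
  x = -4: f_y(-4, y) = 6*y**2 - 14*y + 38; no integer root y with |y| ≤ 4.
  x = -3: f_y(-3, y) = 6*y**2 - 18*y + 32; no integer root y with |y| ≤ 4.
  x = -2: f_y(-2, y) = 6*y**2 - 22*y + 30; no integer root y with |y| ≤ 4.
  x = -1: f_y(-1, y) = 6*y**2 - 26*y + 32; no integer root y with |y| ≤ 4.
  x = 0: f_y(0, y) = 6*y**2 - 30*y + 38; no integer root y with |y| ≤ 4.
  x = 1: f_y(1, y) = 6*y**2 - 34*y + 48; vanishes at y ∈ {3}. (1, 3): f_x = 0, f = 0 — SINGULAR.
  x = 2: f_y(2, y) = 6*y**2 - 38*y + 62; no integer root y with |y| ≤ 4.
  x = 3: f_y(3, y) = 6*y**2 - 42*y + 80; no integer root y with |y| ≤ 4.
  x = 4: f_y(4, y) = 6*y**2 - 46*y + 102; no integer root y with |y| ≤ 4.
Only singular point on the grid: (1, 3).
Classify: substitute x = 1 + u, y = 3 + v and expand: f = 2*u**2*v - u**2 - 2*u*v**2 + 2*v**3 + v**2.
No constant or linear terms (consistent with a singular point). Quadratic part: -u**2 + v**2. Cubic part: 2*u**2*v - 2*u*v**2 + 2*v**3.
The quadratic part v**2 - u**2 = (v − u)(v + u) splits into two distinct linear factors, so there are two distinct tangent lines y − 3 = ±(x − 1) — this is a node (ordinary double point).
Classification: node.
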